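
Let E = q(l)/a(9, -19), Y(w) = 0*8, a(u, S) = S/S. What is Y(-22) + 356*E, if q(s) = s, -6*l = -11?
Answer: 1958/3 ≈ 652.67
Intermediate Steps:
l = 11/6 (l = -⅙*(-11) = 11/6 ≈ 1.8333)
a(u, S) = 1
Y(w) = 0
E = 11/6 (E = (11/6)/1 = (11/6)*1 = 11/6 ≈ 1.8333)
Y(-22) + 356*E = 0 + 356*(11/6) = 0 + 1958/3 = 1958/3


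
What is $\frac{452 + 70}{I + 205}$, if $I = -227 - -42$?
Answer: $\frac{261}{10} \approx 26.1$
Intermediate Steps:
$I = -185$ ($I = -227 + 42 = -185$)
$\frac{452 + 70}{I + 205} = \frac{452 + 70}{-185 + 205} = \frac{522}{20} = 522 \cdot \frac{1}{20} = \frac{261}{10}$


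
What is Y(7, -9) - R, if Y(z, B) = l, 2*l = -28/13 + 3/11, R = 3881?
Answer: -1110235/286 ≈ -3881.9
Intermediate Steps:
l = -269/286 (l = (-28/13 + 3/11)/2 = (½)*(-269/143) = -269/286 ≈ -0.94056)
Y(z, B) = -269/286
Y(7, -9) - R = -269/286 - 1*3881 = -269/286 - 3881 = -1110235/286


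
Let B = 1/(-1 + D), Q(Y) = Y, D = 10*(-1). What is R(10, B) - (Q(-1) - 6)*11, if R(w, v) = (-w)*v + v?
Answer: 856/11 ≈ 77.818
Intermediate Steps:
D = -10
B = -1/11 (B = 1/(-1 - 10) = 1/(-11) = -1/11 ≈ -0.090909)
R(w, v) = v - v*w (R(w, v) = -v*w + v = v - v*w)
R(10, B) - (Q(-1) - 6)*11 = -(1 - 1*10)/11 - (-1 - 6)*11 = -(1 - 10)/11 - (-7)*11 = -1/11*(-9) - 1*(-77) = 9/11 + 77 = 856/11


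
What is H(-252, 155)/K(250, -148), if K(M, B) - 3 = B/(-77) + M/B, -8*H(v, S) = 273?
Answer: -59829/5668 ≈ -10.556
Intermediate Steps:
H(v, S) = -273/8 (H(v, S) = -1/8*273 = -273/8)
K(M, B) = 3 - B/77 + M/B (K(M, B) = 3 + (B/(-77) + M/B) = 3 + (B*(-1/77) + M/B) = 3 + (-B/77 + M/B) = 3 - B/77 + M/B)
H(-252, 155)/K(250, -148) = -273/(8*(3 - 1/77*(-148) + 250/(-148))) = -273/(8*(3 + 148/77 + 250*(-1/148))) = -273/(8*(3 + 148/77 - 125/74)) = -273/(8*18421/5698) = -273/8*5698/18421 = -59829/5668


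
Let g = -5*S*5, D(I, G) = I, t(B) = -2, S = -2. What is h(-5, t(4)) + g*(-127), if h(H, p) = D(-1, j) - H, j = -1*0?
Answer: -6346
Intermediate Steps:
j = 0
g = 50 (g = -5*(-2)*5 = 10*5 = 50)
h(H, p) = -1 - H
h(-5, t(4)) + g*(-127) = (-1 - 1*(-5)) + 50*(-127) = (-1 + 5) - 6350 = 4 - 6350 = -6346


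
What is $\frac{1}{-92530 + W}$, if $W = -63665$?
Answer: $- \frac{1}{156195} \approx -6.4023 \cdot 10^{-6}$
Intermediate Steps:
$\frac{1}{-92530 + W} = \frac{1}{-92530 - 63665} = \frac{1}{-156195} = - \frac{1}{156195}$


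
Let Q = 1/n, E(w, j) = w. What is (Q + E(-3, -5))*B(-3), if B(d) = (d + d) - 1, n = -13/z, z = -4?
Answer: 245/13 ≈ 18.846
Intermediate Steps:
n = 13/4 (n = -13/(-4) = -13*(-¼) = 13/4 ≈ 3.2500)
Q = 4/13 (Q = 1/(13/4) = 4/13 ≈ 0.30769)
B(d) = -1 + 2*d (B(d) = 2*d - 1 = -1 + 2*d)
(Q + E(-3, -5))*B(-3) = (4/13 - 3)*(-1 + 2*(-3)) = -35*(-1 - 6)/13 = -35/13*(-7) = 245/13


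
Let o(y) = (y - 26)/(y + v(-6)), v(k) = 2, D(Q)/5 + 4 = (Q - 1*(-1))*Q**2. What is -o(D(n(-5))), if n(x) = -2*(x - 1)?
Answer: -4657/4671 ≈ -0.99700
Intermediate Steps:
n(x) = 2 - 2*x (n(x) = -2*(-1 + x) = 2 - 2*x)
D(Q) = -20 + 5*Q**2*(1 + Q) (D(Q) = -20 + 5*((Q - 1*(-1))*Q**2) = -20 + 5*((Q + 1)*Q**2) = -20 + 5*((1 + Q)*Q**2) = -20 + 5*(Q**2*(1 + Q)) = -20 + 5*Q**2*(1 + Q))
o(y) = (-26 + y)/(2 + y) (o(y) = (y - 26)/(y + 2) = (-26 + y)/(2 + y))
-o(D(n(-5))) = -(-26 + (-20 + 5*(2 - 2*(-5))**2 + 5*(2 - 2*(-5))**3))/(2 + (-20 + 5*(2 - 2*(-5))**2 + 5*(2 - 2*(-5))**3)) = -(-26 + (-20 + 5*(2 + 10)**2 + 5*(2 + 10)**3))/(2 + (-20 + 5*(2 + 10)**2 + 5*(2 + 10)**3)) = -(-26 + (-20 + 5*12**2 + 5*12**3))/(2 + (-20 + 5*12**2 + 5*12**3)) = -(-26 + (-20 + 5*144 + 5*1728))/(2 + (-20 + 5*144 + 5*1728)) = -(-26 + (-20 + 720 + 8640))/(2 + (-20 + 720 + 8640)) = -(-26 + 9340)/(2 + 9340) = -9314/9342 = -1*4657/4671 = -4657/4671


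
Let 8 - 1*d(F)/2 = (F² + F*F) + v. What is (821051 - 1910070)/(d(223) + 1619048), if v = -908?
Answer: -1089019/1421964 ≈ -0.76586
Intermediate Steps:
d(F) = 1832 - 4*F² (d(F) = 16 - 2*((F² + F*F) - 908) = 16 - 2*((F² + F²) - 908) = 16 - 2*(2*F² - 908) = 16 - 2*(-908 + 2*F²) = 16 + (1816 - 4*F²) = 1832 - 4*F²)
(821051 - 1910070)/(d(223) + 1619048) = (821051 - 1910070)/((1832 - 4*223²) + 1619048) = -1089019/((1832 - 4*49729) + 1619048) = -1089019/((1832 - 198916) + 1619048) = -1089019/(-197084 + 1619048) = -1089019/1421964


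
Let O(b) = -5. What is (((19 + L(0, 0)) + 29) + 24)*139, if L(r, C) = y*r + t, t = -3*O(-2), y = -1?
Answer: 12093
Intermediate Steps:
t = 15 (t = -3*(-5) = 15)
L(r, C) = 15 - r (L(r, C) = -r + 15 = 15 - r)
(((19 + L(0, 0)) + 29) + 24)*139 = (((19 + (15 - 1*0)) + 29) + 24)*139 = (((19 + (15 + 0)) + 29) + 24)*139 = (((19 + 15) + 29) + 24)*139 = ((34 + 29) + 24)*139 = (63 + 24)*139 = 87*139 = 12093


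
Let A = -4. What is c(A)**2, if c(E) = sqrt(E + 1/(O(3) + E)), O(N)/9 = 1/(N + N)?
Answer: -22/5 ≈ -4.4000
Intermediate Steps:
O(N) = 9/(2*N) (O(N) = 9/(N + N) = 9/((2*N)) = 9*(1/(2*N)) = 9/(2*N))
c(E) = sqrt(E + 1/(3/2 + E)) (c(E) = sqrt(E + 1/((9/2)/3 + E)) = sqrt(E + 1/((9/2)*(1/3) + E)) = sqrt(E + 1/(3/2 + E)))
c(A)**2 = (sqrt((2 - 4*(3 + 2*(-4)))/(3 + 2*(-4))))**2 = (sqrt((2 - 4*(3 - 8))/(3 - 8)))**2 = (sqrt((2 - 4*(-5))/(-5)))**2 = (sqrt(-(2 + 20)/5))**2 = (sqrt(-1/5*22))**2 = (sqrt(-22/5))**2 = (I*sqrt(110)/5)**2 = -22/5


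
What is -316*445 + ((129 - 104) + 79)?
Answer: -140516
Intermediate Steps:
-316*445 + ((129 - 104) + 79) = -140620 + (25 + 79) = -140620 + 104 = -140516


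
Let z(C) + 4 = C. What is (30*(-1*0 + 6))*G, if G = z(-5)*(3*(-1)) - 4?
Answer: 4140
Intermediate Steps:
z(C) = -4 + C
G = 23 (G = (-4 - 5)*(3*(-1)) - 4 = -9*(-3) - 4 = 27 - 4 = 23)
(30*(-1*0 + 6))*G = (30*(-1*0 + 6))*23 = (30*(0 + 6))*23 = (30*6)*23 = 180*23 = 4140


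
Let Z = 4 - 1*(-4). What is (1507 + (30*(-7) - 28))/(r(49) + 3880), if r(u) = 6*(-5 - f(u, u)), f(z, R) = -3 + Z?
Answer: 1269/3820 ≈ 0.33220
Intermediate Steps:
Z = 8 (Z = 4 + 4 = 8)
f(z, R) = 5 (f(z, R) = -3 + 8 = 5)
r(u) = -60 (r(u) = 6*(-5 - 1*5) = 6*(-5 - 5) = 6*(-10) = -60)
(1507 + (30*(-7) - 28))/(r(49) + 3880) = (1507 + (30*(-7) - 28))/(-60 + 3880) = (1507 + (-210 - 28))/3820 = (1507 - 238)*(1/3820) = 1269*(1/3820) = 1269/3820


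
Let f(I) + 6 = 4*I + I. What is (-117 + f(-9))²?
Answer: 28224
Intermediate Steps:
f(I) = -6 + 5*I (f(I) = -6 + (4*I + I) = -6 + 5*I)
(-117 + f(-9))² = (-117 + (-6 + 5*(-9)))² = (-117 + (-6 - 45))² = (-117 - 51)² = (-168)² = 28224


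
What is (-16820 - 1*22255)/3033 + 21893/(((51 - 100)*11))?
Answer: -29154298/544929 ≈ -53.501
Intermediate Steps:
(-16820 - 1*22255)/3033 + 21893/(((51 - 100)*11)) = (-16820 - 22255)*(1/3033) + 21893/((-49*11)) = -39075*1/3033 + 21893/(-539) = -13025/1011 + 21893*(-1/539) = -13025/1011 - 21893/539 = -29154298/544929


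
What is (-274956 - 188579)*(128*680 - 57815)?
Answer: -13546810375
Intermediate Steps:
(-274956 - 188579)*(128*680 - 57815) = -463535*(87040 - 57815) = -463535*29225 = -13546810375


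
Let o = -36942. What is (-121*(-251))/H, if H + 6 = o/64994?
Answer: -986966387/213453 ≈ -4623.8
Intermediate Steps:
H = -213453/32497 (H = -6 - 36942/64994 = -6 - 36942*1/64994 = -6 - 18471/32497 = -213453/32497 ≈ -6.5684)
(-121*(-251))/H = (-121*(-251))/(-213453/32497) = 30371*(-32497/213453) = -986966387/213453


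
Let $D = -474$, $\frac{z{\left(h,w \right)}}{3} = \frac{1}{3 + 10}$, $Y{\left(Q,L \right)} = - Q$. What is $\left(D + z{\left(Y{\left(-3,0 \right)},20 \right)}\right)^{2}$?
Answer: $\frac{37933281}{169} \approx 2.2446 \cdot 10^{5}$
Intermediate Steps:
$z{\left(h,w \right)} = \frac{3}{13}$ ($z{\left(h,w \right)} = \frac{3}{3 + 10} = \frac{3}{13}$)
$\left(D + z{\left(Y{\left(-3,0 \right)},20 \right)}\right)^{2} = \left(-474 + \frac{3}{13}\right)^{2} = \left(- \frac{6159}{13}\right)^{2} = \frac{37933281}{169}$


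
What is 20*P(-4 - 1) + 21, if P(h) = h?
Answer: -79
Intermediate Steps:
20*P(-4 - 1) + 21 = 20*(-4 - 1) + 21 = 20*(-5) + 21 = -100 + 21 = -79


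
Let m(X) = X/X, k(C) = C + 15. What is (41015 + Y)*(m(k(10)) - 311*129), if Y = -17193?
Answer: -955690996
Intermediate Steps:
k(C) = 15 + C
m(X) = 1
(41015 + Y)*(m(k(10)) - 311*129) = (41015 - 17193)*(1 - 311*129) = 23822*(1 - 40119) = 23822*(-40118) = -955690996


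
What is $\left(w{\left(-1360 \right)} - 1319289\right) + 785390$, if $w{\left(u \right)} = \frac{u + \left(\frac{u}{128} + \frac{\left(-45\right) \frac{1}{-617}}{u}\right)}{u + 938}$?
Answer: $- \frac{37811419733693}{70821728} \approx -5.339 \cdot 10^{5}$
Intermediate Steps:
$w{\left(u \right)} = \frac{\frac{45}{617 u} + \frac{129 u}{128}}{938 + u}$ ($w{\left(u \right)} = \frac{u + \left(u \frac{1}{128} + \frac{\left(-45\right) \left(- \frac{1}{617}\right)}{u}\right)}{938 + u} = \frac{u + \left(\frac{u}{128} + \frac{45}{617 u}\right)}{938 + u} = \frac{\frac{45}{617 u} + \frac{129 u}{128}}{938 + u}$)
$\left(w{\left(-1360 \right)} - 1319289\right) + 785390 = \left(\frac{3 \left(1920 + 26531 \left(-1360\right)^{2}\right)}{78976 \left(-1360\right) \left(938 - 1360\right)} - 1319289\right) + 785390 = \left(\frac{3}{78976} \left(- \frac{1}{1360}\right) \frac{1}{-422} \left(1920 + 26531 \cdot 1849600\right) - 1319289\right) + 785390 = \left(\frac{3}{78976} \left(- \frac{1}{1360}\right) \left(- \frac{1}{422}\right) \left(1920 + 49071737600\right) - 1319289\right) + 785390 = \left(\frac{3}{78976} \left(- \frac{1}{1360}\right) \left(- \frac{1}{422}\right) 49071739520 - 1319289\right) + 785390 = \left(\frac{230023779}{70821728} - 1319289\right) + 785390 = - \frac{93434096687613}{70821728} + 785390 = - \frac{37811419733693}{70821728}$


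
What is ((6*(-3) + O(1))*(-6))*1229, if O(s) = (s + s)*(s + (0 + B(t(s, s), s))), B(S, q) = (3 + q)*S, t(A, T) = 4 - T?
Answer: -58992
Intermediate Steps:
B(S, q) = S*(3 + q)
O(s) = 2*s*(s + (3 + s)*(4 - s)) (O(s) = (s + s)*(s + (0 + (4 - s)*(3 + s))) = (2*s)*(s + (0 + (3 + s)*(4 - s))) = (2*s)*(s + (3 + s)*(4 - s)) = 2*s*(s + (3 + s)*(4 - s)))
((6*(-3) + O(1))*(-6))*1229 = ((6*(-3) + 2*1*(1 - (-4 + 1)*(3 + 1)))*(-6))*1229 = ((-18 + 2*1*(1 - 1*(-3)*4))*(-6))*1229 = ((-18 + 2*1*(1 + 12))*(-6))*1229 = ((-18 + 2*1*13)*(-6))*1229 = ((-18 + 26)*(-6))*1229 = (8*(-6))*1229 = -48*1229 = -58992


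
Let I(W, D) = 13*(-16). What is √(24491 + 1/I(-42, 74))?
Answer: √66223651/52 ≈ 156.50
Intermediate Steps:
I(W, D) = -208
√(24491 + 1/I(-42, 74)) = √(24491 + 1/(-208)) = √(24491 - 1/208) = √(5094127/208) = √66223651/52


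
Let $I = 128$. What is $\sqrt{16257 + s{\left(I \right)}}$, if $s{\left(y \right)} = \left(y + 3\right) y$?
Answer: $5 \sqrt{1321} \approx 181.73$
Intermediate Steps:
$s{\left(y \right)} = y \left(3 + y\right)$ ($s{\left(y \right)} = \left(3 + y\right) y = y \left(3 + y\right)$)
$\sqrt{16257 + s{\left(I \right)}} = \sqrt{16257 + 128 \left(3 + 128\right)} = \sqrt{16257 + 128 \cdot 131} = \sqrt{16257 + 16768} = \sqrt{33025} = 5 \sqrt{1321}$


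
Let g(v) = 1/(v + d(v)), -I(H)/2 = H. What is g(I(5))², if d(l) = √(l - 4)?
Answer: (10 - I*√14)⁻² ≈ 0.0066174 + 0.0057582*I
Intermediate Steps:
d(l) = √(-4 + l)
I(H) = -2*H
g(v) = 1/(v + √(-4 + v))
g(I(5))² = (1/(-2*5 + √(-4 - 2*5)))² = (1/(-10 + √(-4 - 10)))² = (1/(-10 + √(-14)))² = (1/(-10 + I*√14))² = (-10 + I*√14)⁻²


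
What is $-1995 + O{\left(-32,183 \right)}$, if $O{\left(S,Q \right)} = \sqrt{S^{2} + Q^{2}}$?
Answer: $-1995 + \sqrt{34513} \approx -1809.2$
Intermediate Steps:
$O{\left(S,Q \right)} = \sqrt{Q^{2} + S^{2}}$
$-1995 + O{\left(-32,183 \right)} = -1995 + \sqrt{183^{2} + \left(-32\right)^{2}} = -1995 + \sqrt{33489 + 1024} = -1995 + \sqrt{34513}$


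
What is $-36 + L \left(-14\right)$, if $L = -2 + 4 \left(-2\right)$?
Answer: $104$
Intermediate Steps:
$L = -10$ ($L = -2 - 8 = -10$)
$-36 + L \left(-14\right) = -36 - -140 = -36 + 140 = 104$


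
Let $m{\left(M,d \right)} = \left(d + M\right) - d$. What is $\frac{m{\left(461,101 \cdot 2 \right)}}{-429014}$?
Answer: $- \frac{461}{429014} \approx -0.0010746$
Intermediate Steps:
$m{\left(M,d \right)} = M$ ($m{\left(M,d \right)} = \left(M + d\right) - d = M$)
$\frac{m{\left(461,101 \cdot 2 \right)}}{-429014} = \frac{461}{-429014} = 461 \left(- \frac{1}{429014}\right) = - \frac{461}{429014}$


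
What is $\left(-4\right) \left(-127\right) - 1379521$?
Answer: $-1379013$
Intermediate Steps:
$\left(-4\right) \left(-127\right) - 1379521 = 508 - 1379521 = -1379013$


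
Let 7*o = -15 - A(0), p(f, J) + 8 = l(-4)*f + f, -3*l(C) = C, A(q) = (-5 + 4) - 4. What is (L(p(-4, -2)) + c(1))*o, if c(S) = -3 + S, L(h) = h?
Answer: 580/21 ≈ 27.619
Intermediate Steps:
A(q) = -5 (A(q) = -1 - 4 = -5)
l(C) = -C/3
p(f, J) = -8 + 7*f/3 (p(f, J) = -8 + ((-⅓*(-4))*f + f) = -8 + (4*f/3 + f) = -8 + 7*f/3)
o = -10/7 (o = (-15 - 1*(-5))/7 = (-15 + 5)/7 = (⅐)*(-10) = -10/7 ≈ -1.4286)
(L(p(-4, -2)) + c(1))*o = ((-8 + (7/3)*(-4)) + (-3 + 1))*(-10/7) = ((-8 - 28/3) - 2)*(-10/7) = (-52/3 - 2)*(-10/7) = -58/3*(-10/7) = 580/21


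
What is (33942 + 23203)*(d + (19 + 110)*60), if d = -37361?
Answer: -1692692045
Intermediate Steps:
(33942 + 23203)*(d + (19 + 110)*60) = (33942 + 23203)*(-37361 + (19 + 110)*60) = 57145*(-37361 + 129*60) = 57145*(-37361 + 7740) = 57145*(-29621) = -1692692045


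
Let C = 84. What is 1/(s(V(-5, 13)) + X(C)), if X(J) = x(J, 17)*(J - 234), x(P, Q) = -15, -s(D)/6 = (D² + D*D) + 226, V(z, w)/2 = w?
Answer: -1/7218 ≈ -0.00013854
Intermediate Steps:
V(z, w) = 2*w
s(D) = -1356 - 12*D² (s(D) = -6*((D² + D*D) + 226) = -6*((D² + D²) + 226) = -6*(2*D² + 226) = -6*(226 + 2*D²) = -1356 - 12*D²)
X(J) = 3510 - 15*J (X(J) = -15*(J - 234) = -15*(-234 + J) = 3510 - 15*J)
1/(s(V(-5, 13)) + X(C)) = 1/((-1356 - 12*(2*13)²) + (3510 - 15*84)) = 1/((-1356 - 12*26²) + (3510 - 1260)) = 1/((-1356 - 12*676) + 2250) = 1/((-1356 - 8112) + 2250) = 1/(-9468 + 2250) = 1/(-7218) = -1/7218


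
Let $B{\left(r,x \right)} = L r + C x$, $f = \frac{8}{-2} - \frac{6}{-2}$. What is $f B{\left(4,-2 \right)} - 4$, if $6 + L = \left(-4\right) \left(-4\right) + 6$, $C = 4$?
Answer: $-60$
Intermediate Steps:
$L = 16$ ($L = -6 + \left(\left(-4\right) \left(-4\right) + 6\right) = -6 + \left(16 + 6\right) = -6 + 22 = 16$)
$f = -1$ ($f = 8 \left(- \frac{1}{2}\right) - -3 = -4 + 3 = -1$)
$B{\left(r,x \right)} = 4 x + 16 r$ ($B{\left(r,x \right)} = 16 r + 4 x = 4 x + 16 r$)
$f B{\left(4,-2 \right)} - 4 = - (4 \left(-2\right) + 16 \cdot 4) - 4 = - (-8 + 64) - 4 = \left(-1\right) 56 - 4 = -56 - 4 = -60$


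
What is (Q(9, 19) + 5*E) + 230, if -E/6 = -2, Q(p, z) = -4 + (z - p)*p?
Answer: 376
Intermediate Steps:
Q(p, z) = -4 + p*(z - p)
E = 12 (E = -6*(-2) = 12)
(Q(9, 19) + 5*E) + 230 = ((-4 - 1*9² + 9*19) + 5*12) + 230 = ((-4 - 1*81 + 171) + 60) + 230 = ((-4 - 81 + 171) + 60) + 230 = (86 + 60) + 230 = 146 + 230 = 376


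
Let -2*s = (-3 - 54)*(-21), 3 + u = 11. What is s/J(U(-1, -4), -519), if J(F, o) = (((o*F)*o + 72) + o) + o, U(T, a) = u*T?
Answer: 21/75644 ≈ 0.00027762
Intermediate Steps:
u = 8 (u = -3 + 11 = 8)
s = -1197/2 (s = -(-3 - 54)*(-21)/2 = -(-57)*(-21)/2 = -½*1197 = -1197/2 ≈ -598.50)
U(T, a) = 8*T
J(F, o) = 72 + 2*o + F*o² (J(F, o) = (((F*o)*o + 72) + o) + o = ((F*o² + 72) + o) + o = ((72 + F*o²) + o) + o = (72 + o + F*o²) + o = 72 + 2*o + F*o²)
s/J(U(-1, -4), -519) = -1197/(2*(72 + 2*(-519) + (8*(-1))*(-519)²)) = -1197/(2*(72 - 1038 - 8*269361)) = -1197/(2*(72 - 1038 - 2154888)) = -1197/2/(-2155854) = -1197/2*(-1/2155854) = 21/75644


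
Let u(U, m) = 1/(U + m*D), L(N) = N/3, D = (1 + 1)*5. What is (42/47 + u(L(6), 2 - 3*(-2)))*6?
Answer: 10473/1927 ≈ 5.4349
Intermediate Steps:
D = 10 (D = 2*5 = 10)
L(N) = N/3 (L(N) = N*(1/3) = N/3)
u(U, m) = 1/(U + 10*m) (u(U, m) = 1/(U + m*10) = 1/(U + 10*m))
(42/47 + u(L(6), 2 - 3*(-2)))*6 = (42/47 + 1/((1/3)*6 + 10*(2 - 3*(-2))))*6 = (42*(1/47) + 1/(2 + 10*(2 + 6)))*6 = (42/47 + 1/(2 + 10*8))*6 = (42/47 + 1/(2 + 80))*6 = (42/47 + 1/82)*6 = (3491/3854)*6 = 10473/1927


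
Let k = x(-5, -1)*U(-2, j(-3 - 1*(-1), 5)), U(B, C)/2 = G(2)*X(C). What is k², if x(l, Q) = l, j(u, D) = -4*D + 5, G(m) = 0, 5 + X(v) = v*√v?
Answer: 0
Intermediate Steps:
X(v) = -5 + v^(3/2) (X(v) = -5 + v*√v = -5 + v^(3/2))
j(u, D) = 5 - 4*D
U(B, C) = 0 (U(B, C) = 2*(0*(-5 + C^(3/2))) = 2*0 = 0)
k = 0 (k = -5*0 = 0)
k² = 0² = 0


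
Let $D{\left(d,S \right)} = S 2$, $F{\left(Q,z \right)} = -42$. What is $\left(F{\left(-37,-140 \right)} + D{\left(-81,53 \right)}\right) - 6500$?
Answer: $-6436$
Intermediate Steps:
$D{\left(d,S \right)} = 2 S$
$\left(F{\left(-37,-140 \right)} + D{\left(-81,53 \right)}\right) - 6500 = \left(-42 + 2 \cdot 53\right) - 6500 = \left(-42 + 106\right) - 6500 = 64 - 6500 = -6436$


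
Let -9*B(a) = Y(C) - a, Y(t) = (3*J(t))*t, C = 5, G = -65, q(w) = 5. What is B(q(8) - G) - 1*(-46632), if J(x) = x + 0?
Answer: 419683/9 ≈ 46631.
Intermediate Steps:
J(x) = x
Y(t) = 3*t² (Y(t) = (3*t)*t = 3*t²)
B(a) = -25/3 + a/9 (B(a) = -(3*5² - a)/9 = -(3*25 - a)/9 = -(75 - a)/9 = -25/3 + a/9)
B(q(8) - G) - 1*(-46632) = (-25/3 + (5 - 1*(-65))/9) - 1*(-46632) = (-25/3 + (5 + 65)/9) + 46632 = (-25/3 + (⅑)*70) + 46632 = (-25/3 + 70/9) + 46632 = -5/9 + 46632 = 419683/9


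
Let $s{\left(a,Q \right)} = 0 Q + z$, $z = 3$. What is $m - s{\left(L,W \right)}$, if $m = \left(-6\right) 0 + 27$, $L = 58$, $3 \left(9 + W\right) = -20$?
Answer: $24$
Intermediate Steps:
$W = - \frac{47}{3}$ ($W = -9 + \frac{1}{3} \left(-20\right) = -9 - \frac{20}{3} = - \frac{47}{3} \approx -15.667$)
$s{\left(a,Q \right)} = 3$ ($s{\left(a,Q \right)} = 0 Q + 3 = 0 + 3 = 3$)
$m = 27$ ($m = 0 + 27 = 27$)
$m - s{\left(L,W \right)} = 27 - 3 = 24$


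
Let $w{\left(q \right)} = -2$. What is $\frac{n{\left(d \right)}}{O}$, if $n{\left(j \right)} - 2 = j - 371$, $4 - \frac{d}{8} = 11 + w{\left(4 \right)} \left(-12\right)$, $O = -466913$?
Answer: $\frac{617}{466913} \approx 0.0013214$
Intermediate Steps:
$d = -248$ ($d = 32 - 8 \left(11 - -24\right) = 32 - 8 \left(11 + 24\right) = 32 - 280 = -248$)
$n{\left(j \right)} = -369 + j$ ($n{\left(j \right)} = 2 + \left(j - 371\right) = 2 + \left(-371 + j\right) = -369 + j$)
$\frac{n{\left(d \right)}}{O} = \frac{-369 - 248}{-466913} = \left(-617\right) \left(- \frac{1}{466913}\right) = \frac{617}{466913}$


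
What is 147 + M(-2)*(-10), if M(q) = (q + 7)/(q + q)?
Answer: 319/2 ≈ 159.50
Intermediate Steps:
M(q) = (7 + q)/(2*q) (M(q) = (7 + q)/((2*q)) = (7 + q)*(1/(2*q)) = (7 + q)/(2*q))
147 + M(-2)*(-10) = 147 + ((½)*(7 - 2)/(-2))*(-10) = 147 + ((½)*(-½)*5)*(-10) = 147 - 5/4*(-10) = 147 + 25/2 = 319/2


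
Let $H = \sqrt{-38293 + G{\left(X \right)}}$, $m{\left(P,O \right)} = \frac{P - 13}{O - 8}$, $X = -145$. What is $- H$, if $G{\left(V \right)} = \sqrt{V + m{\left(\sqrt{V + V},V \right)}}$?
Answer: $- \frac{\sqrt{-99600093 + 51 \sqrt{17} \sqrt{-22172 - i \sqrt{290}}}}{51} \approx -0.030759 + 195.69 i$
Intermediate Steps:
$m{\left(P,O \right)} = \frac{-13 + P}{-8 + O}$
$G{\left(V \right)} = \sqrt{V + \frac{-13 + \sqrt{2} \sqrt{V}}{-8 + V}}$ ($G{\left(V \right)} = \sqrt{V + \frac{-13 + \sqrt{V + V}}{-8 + V}} = \sqrt{V + \frac{-13 + \sqrt{2 V}}{-8 + V}} = \sqrt{V + \frac{-13 + \sqrt{2} \sqrt{V}}{-8 + V}}$)
$H = \sqrt{-38293 + \sqrt{- \frac{22172}{153} - \frac{i \sqrt{290}}{153}}}$ ($H = \sqrt{-38293 + \sqrt{\frac{-13 - 145 \left(-8 - 145\right) + \sqrt{2} \sqrt{-145}}{-8 - 145}}} = \sqrt{-38293 + \sqrt{\frac{-13 - -22185 + \sqrt{2} i \sqrt{145}}{-153}}} = \sqrt{-38293 + \sqrt{- \frac{-13 + 22185 + i \sqrt{290}}{153}}} = \sqrt{-38293 + \sqrt{- \frac{22172 + i \sqrt{290}}{153}}} = \sqrt{-38293 + \sqrt{- \frac{22172}{153} - \frac{i \sqrt{290}}{153}}} \approx 0.031 - 195.69 i$)
$- H = - \frac{\sqrt{-99600093 + 51 \sqrt{17} \sqrt{-22172 - i \sqrt{290}}}}{51}$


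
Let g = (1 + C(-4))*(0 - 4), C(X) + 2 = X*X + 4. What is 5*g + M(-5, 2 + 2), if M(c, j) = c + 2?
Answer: -383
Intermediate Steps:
C(X) = 2 + X² (C(X) = -2 + (X*X + 4) = -2 + (X² + 4) = -2 + (4 + X²) = 2 + X²)
M(c, j) = 2 + c
g = -76 (g = (1 + (2 + (-4)²))*(0 - 4) = (1 + (2 + 16))*(-4) = (1 + 18)*(-4) = 19*(-4) = -76)
5*g + M(-5, 2 + 2) = 5*(-76) + (2 - 5) = -380 - 3 = -383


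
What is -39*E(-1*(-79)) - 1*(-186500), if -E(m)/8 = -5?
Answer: 184940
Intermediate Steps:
E(m) = 40 (E(m) = -8*(-5) = 40)
-39*E(-1*(-79)) - 1*(-186500) = -39*40 - 1*(-186500) = -1560 + 186500 = 184940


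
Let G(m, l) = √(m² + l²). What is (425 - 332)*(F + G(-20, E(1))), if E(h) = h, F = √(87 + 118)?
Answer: 93*√205 + 93*√401 ≈ 3193.9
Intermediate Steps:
F = √205 ≈ 14.318
G(m, l) = √(l² + m²)
(425 - 332)*(F + G(-20, E(1))) = (425 - 332)*(√205 + √(1² + (-20)²)) = 93*(√205 + √(1 + 400)) = 93*(√205 + √401) = 93*√205 + 93*√401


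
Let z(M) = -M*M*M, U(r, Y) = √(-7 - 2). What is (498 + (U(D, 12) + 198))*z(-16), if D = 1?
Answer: 2850816 + 12288*I ≈ 2.8508e+6 + 12288.0*I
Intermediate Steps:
U(r, Y) = 3*I (U(r, Y) = √(-9) = 3*I)
z(M) = -M³ (z(M) = -M²*M = -M³)
(498 + (U(D, 12) + 198))*z(-16) = (498 + (3*I + 198))*(-1*(-16)³) = (498 + (198 + 3*I))*(-1*(-4096)) = (696 + 3*I)*4096 = 2850816 + 12288*I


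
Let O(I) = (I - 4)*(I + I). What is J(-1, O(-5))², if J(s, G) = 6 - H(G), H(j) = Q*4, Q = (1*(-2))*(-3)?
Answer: 324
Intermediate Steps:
Q = 6 (Q = -2*(-3) = 6)
H(j) = 24 (H(j) = 6*4 = 24)
O(I) = 2*I*(-4 + I) (O(I) = (-4 + I)*(2*I) = 2*I*(-4 + I))
J(s, G) = -18 (J(s, G) = 6 - 1*24 = 6 - 24 = -18)
J(-1, O(-5))² = (-18)² = 324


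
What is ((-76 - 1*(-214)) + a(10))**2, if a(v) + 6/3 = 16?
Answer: 23104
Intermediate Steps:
a(v) = 14 (a(v) = -2 + 16 = 14)
((-76 - 1*(-214)) + a(10))**2 = ((-76 - 1*(-214)) + 14)**2 = ((-76 + 214) + 14)**2 = (138 + 14)**2 = 152**2 = 23104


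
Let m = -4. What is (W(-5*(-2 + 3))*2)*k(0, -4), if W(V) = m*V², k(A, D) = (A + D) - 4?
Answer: 1600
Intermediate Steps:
k(A, D) = -4 + A + D
W(V) = -4*V²
(W(-5*(-2 + 3))*2)*k(0, -4) = (-4*25*(-2 + 3)²*2)*(-4 + 0 - 4) = (-4*(-5*1)²*2)*(-8) = (-4*(-5)²*2)*(-8) = (-4*25*2)*(-8) = -100*2*(-8) = -200*(-8) = 1600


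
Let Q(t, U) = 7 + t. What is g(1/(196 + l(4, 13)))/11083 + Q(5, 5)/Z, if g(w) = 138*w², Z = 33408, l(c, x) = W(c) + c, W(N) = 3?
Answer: 15762191/43845057312 ≈ 0.00035950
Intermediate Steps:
l(c, x) = 3 + c
g(1/(196 + l(4, 13)))/11083 + Q(5, 5)/Z = (138*(1/(196 + (3 + 4)))²)/11083 + (7 + 5)/33408 = (138*(1/(196 + 7))²)*(1/11083) + 12*(1/33408) = (138*(1/203)²)*(1/11083) + 1/2784 = (138*(1/41209))*(1/11083) + 1/2784 = (138/41209)*(1/11083) + 1/2784 = 138/456719347 + 1/2784 = 15762191/43845057312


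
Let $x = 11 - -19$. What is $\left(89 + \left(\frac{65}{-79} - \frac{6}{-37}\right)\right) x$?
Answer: $\frac{7746480}{2923} \approx 2650.2$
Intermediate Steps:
$x = 30$ ($x = 11 + 19 = 30$)
$\left(89 + \left(\frac{65}{-79} - \frac{6}{-37}\right)\right) x = \left(89 + \left(\frac{65}{-79} - \frac{6}{-37}\right)\right) 30 = \left(89 + \left(65 \left(- \frac{1}{79}\right) - - \frac{6}{37}\right)\right) 30 = \left(89 + \left(- \frac{65}{79} + \frac{6}{37}\right)\right) 30 = \left(89 - \frac{1931}{2923}\right) 30 = \frac{258216}{2923} \cdot 30 = \frac{7746480}{2923}$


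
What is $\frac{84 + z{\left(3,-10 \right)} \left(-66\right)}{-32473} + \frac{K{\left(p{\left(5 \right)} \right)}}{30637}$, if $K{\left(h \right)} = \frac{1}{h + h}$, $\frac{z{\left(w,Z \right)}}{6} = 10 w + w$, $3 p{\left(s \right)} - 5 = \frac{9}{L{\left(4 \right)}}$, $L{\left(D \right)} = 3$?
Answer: $\frac{6364750347}{15918004816} \approx 0.39985$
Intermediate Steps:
$p{\left(s \right)} = \frac{8}{3}$ ($p{\left(s \right)} = \frac{5}{3} + \frac{9 \cdot \frac{1}{3}}{3} = \frac{5}{3} + \frac{1}{3} \cdot 3 = \frac{5}{3} + 1 = \frac{8}{3}$)
$z{\left(w,Z \right)} = 66 w$ ($z{\left(w,Z \right)} = 6 \left(10 w + w\right) = 6 \cdot 11 w = 66 w$)
$K{\left(h \right)} = \frac{1}{2 h}$
$\frac{84 + z{\left(3,-10 \right)} \left(-66\right)}{-32473} + \frac{K{\left(p{\left(5 \right)} \right)}}{30637} = \frac{84 + 66 \cdot 3 \left(-66\right)}{-32473} + \frac{\frac{1}{2} \frac{1}{\frac{8}{3}}}{30637} = \left(84 + 198 \left(-66\right)\right) \left(- \frac{1}{32473}\right) + \frac{1}{2} \cdot \frac{3}{8} \cdot \frac{1}{30637} = \left(84 - 13068\right) \left(- \frac{1}{32473}\right) + \frac{3}{16} \cdot \frac{1}{30637} = \left(-12984\right) \left(- \frac{1}{32473}\right) + \frac{3}{490192} = \frac{12984}{32473} + \frac{3}{490192} = \frac{6364750347}{15918004816}$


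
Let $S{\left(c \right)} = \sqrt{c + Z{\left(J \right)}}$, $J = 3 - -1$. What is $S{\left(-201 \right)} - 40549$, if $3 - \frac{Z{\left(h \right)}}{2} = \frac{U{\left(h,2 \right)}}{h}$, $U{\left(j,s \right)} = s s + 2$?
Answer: $-40549 + 3 i \sqrt{22} \approx -40549.0 + 14.071 i$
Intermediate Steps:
$J = 4$ ($J = 3 + 1 = 4$)
$U{\left(j,s \right)} = 2 + s^{2}$ ($U{\left(j,s \right)} = s^{2} + 2 = 2 + s^{2}$)
$Z{\left(h \right)} = 6 - \frac{12}{h}$ ($Z{\left(h \right)} = 6 - 2 \frac{2 + 2^{2}}{h} = 6 - 2 \frac{2 + 4}{h} = 6 - 2 \frac{6}{h} = 6 - \frac{12}{h}$)
$S{\left(c \right)} = \sqrt{3 + c}$ ($S{\left(c \right)} = \sqrt{c + \left(6 - \frac{12}{4}\right)} = \sqrt{c + \left(6 - 3\right)} = \sqrt{c + 3} = \sqrt{3 + c}$)
$S{\left(-201 \right)} - 40549 = \sqrt{3 - 201} - 40549 = \sqrt{-198} - 40549 = 3 i \sqrt{22} - 40549 = -40549 + 3 i \sqrt{22}$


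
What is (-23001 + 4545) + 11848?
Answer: -6608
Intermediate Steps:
(-23001 + 4545) + 11848 = -18456 + 11848 = -6608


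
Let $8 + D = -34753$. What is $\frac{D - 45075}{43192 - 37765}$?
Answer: $- \frac{26612}{1809} \approx -14.711$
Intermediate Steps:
$D = -34761$ ($D = -8 - 34753 = -34761$)
$\frac{D - 45075}{43192 - 37765} = \frac{-34761 - 45075}{43192 - 37765} = - \frac{79836}{5427} = \left(-79836\right) \frac{1}{5427} = - \frac{26612}{1809}$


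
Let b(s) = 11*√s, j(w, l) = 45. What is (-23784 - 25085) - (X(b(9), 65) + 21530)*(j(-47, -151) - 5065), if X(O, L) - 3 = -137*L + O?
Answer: 63509351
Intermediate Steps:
X(O, L) = 3 + O - 137*L (X(O, L) = 3 + (-137*L + O) = 3 + (O - 137*L) = 3 + O - 137*L)
(-23784 - 25085) - (X(b(9), 65) + 21530)*(j(-47, -151) - 5065) = (-23784 - 25085) - ((3 + 11*√9 - 137*65) + 21530)*(45 - 5065) = -48869 - ((3 + 11*3 - 8905) + 21530)*(-5020) = -48869 - ((3 + 33 - 8905) + 21530)*(-5020) = -48869 - (-8869 + 21530)*(-5020) = -48869 - 12661*(-5020) = -48869 - 1*(-63558220) = -48869 + 63558220 = 63509351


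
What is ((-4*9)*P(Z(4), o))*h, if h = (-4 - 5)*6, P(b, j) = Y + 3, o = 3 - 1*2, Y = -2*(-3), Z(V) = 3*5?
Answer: 17496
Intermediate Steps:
Z(V) = 15
Y = 6
o = 1 (o = 3 - 2 = 1)
P(b, j) = 9 (P(b, j) = 6 + 3 = 9)
h = -54 (h = -9*6 = -54)
((-4*9)*P(Z(4), o))*h = (-4*9*9)*(-54) = -36*9*(-54) = -324*(-54) = 17496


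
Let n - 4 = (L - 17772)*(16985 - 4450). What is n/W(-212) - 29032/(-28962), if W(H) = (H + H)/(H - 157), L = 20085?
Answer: 154926235393235/6139944 ≈ 2.5233e+7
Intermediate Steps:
W(H) = 2*H/(-157 + H) (W(H) = (2*H)/(-157 + H) = 2*H/(-157 + H))
n = 28993459 (n = 4 + (20085 - 17772)*(16985 - 4450) = 4 + 2313*12535 = 4 + 28993455 = 28993459)
n/W(-212) - 29032/(-28962) = 28993459/((2*(-212)/(-157 - 212))) - 29032/(-28962) = 28993459/((2*(-212)/(-369))) - 29032*(-1/28962) = 28993459/((2*(-212)*(-1/369))) + 14516/14481 = 28993459/(424/369) + 14516/14481 = 28993459*(369/424) + 14516/14481 = 10698586371/424 + 14516/14481 = 154926235393235/6139944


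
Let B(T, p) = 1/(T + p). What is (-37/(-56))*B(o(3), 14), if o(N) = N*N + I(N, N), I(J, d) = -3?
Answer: 37/1120 ≈ 0.033036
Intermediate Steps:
o(N) = -3 + N**2 (o(N) = N*N - 3 = N**2 - 3 = -3 + N**2)
(-37/(-56))*B(o(3), 14) = (-37/(-56))/((-3 + 3**2) + 14) = (-37*(-1/56))/((-3 + 9) + 14) = 37/(56*(6 + 14)) = (37/56)/20 = (37/56)*(1/20) = 37/1120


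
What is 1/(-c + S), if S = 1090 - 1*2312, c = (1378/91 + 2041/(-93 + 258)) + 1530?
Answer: -1155/3210337 ≈ -0.00035978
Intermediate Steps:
c = 1798927/1155 (c = (1378*(1/91) + 2041/165) + 1530 = (106/7 + 2041*(1/165)) + 1530 = (106/7 + 2041/165) + 1530 = 31777/1155 + 1530 = 1798927/1155 ≈ 1557.5)
S = -1222 (S = 1090 - 2312 = -1222)
1/(-c + S) = 1/(-1*1798927/1155 - 1222) = 1/(-1798927/1155 - 1222) = 1/(-3210337/1155) = -1155/3210337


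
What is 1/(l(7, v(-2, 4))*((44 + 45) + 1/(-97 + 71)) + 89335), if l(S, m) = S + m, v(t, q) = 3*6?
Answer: 26/2380535 ≈ 1.0922e-5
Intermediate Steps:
v(t, q) = 18
1/(l(7, v(-2, 4))*((44 + 45) + 1/(-97 + 71)) + 89335) = 1/((7 + 18)*((44 + 45) + 1/(-97 + 71)) + 89335) = 1/(25*(89 + 1/(-26)) + 89335) = 1/(25*(89 - 1/26) + 89335) = 1/(25*(2313/26) + 89335) = 1/(57825/26 + 89335) = 1/(2380535/26) = 26/2380535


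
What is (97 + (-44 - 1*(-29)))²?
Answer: 6724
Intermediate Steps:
(97 + (-44 - 1*(-29)))² = (97 + (-44 + 29))² = (97 - 15)² = 82² = 6724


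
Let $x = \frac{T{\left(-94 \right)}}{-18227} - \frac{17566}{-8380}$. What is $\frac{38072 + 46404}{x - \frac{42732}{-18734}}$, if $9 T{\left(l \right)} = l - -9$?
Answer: $\frac{543883129398017640}{28184922958793} \approx 19297.0$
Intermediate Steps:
$T{\left(l \right)} = 1 + \frac{l}{9}$ ($T{\left(l \right)} = \frac{l - -9}{9} = \frac{l + 9}{9} = \frac{9 + l}{9} = 1 + \frac{l}{9}$)
$x = \frac{1441145819}{687340170}$ ($x = \frac{1 + \frac{1}{9} \left(-94\right)}{-18227} - \frac{17566}{-8380} = \left(1 - \frac{94}{9}\right) \left(- \frac{1}{18227}\right) - - \frac{8783}{4190} = \left(- \frac{85}{9}\right) \left(- \frac{1}{18227}\right) + \frac{8783}{4190} = \frac{85}{164043} + \frac{8783}{4190} = \frac{1441145819}{687340170} \approx 2.0967$)
$\frac{38072 + 46404}{x - \frac{42732}{-18734}} = \frac{38072 + 46404}{\frac{1441145819}{687340170} - \frac{42732}{-18734}} = \frac{84476}{\frac{1441145819}{687340170} - - \frac{21366}{9367}} = \frac{84476}{\frac{1441145819}{687340170} + \frac{21366}{9367}} = \frac{84476}{\frac{28184922958793}{6438315372390}} = 84476 \cdot \frac{6438315372390}{28184922958793} = \frac{543883129398017640}{28184922958793}$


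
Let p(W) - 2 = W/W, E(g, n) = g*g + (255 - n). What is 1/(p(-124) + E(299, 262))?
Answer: 1/89397 ≈ 1.1186e-5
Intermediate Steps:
E(g, n) = 255 + g² - n (E(g, n) = g² + (255 - n) = 255 + g² - n)
p(W) = 3 (p(W) = 2 + W/W = 2 + 1 = 3)
1/(p(-124) + E(299, 262)) = 1/(3 + (255 + 299² - 1*262)) = 1/(3 + (255 + 89401 - 262)) = 1/(3 + 89394) = 1/89397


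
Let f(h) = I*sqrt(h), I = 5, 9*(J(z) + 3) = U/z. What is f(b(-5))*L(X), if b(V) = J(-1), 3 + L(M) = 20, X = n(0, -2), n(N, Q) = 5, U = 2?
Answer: 85*I*sqrt(29)/3 ≈ 152.58*I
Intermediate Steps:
J(z) = -3 + 2/(9*z) (J(z) = -3 + (2/z)/9 = -3 + 2/(9*z))
X = 5
L(M) = 17 (L(M) = -3 + 20 = 17)
b(V) = -29/9 (b(V) = -3 + (2/9)/(-1) = -3 + (2/9)*(-1) = -3 - 2/9 = -29/9)
f(h) = 5*sqrt(h)
f(b(-5))*L(X) = (5*sqrt(-29/9))*17 = (5*(I*sqrt(29)/3))*17 = (5*I*sqrt(29)/3)*17 = 85*I*sqrt(29)/3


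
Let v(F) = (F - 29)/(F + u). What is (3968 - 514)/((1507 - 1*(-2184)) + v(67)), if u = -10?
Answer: 10362/11075 ≈ 0.93562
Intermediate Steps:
v(F) = (-29 + F)/(-10 + F) (v(F) = (F - 29)/(F - 10) = (-29 + F)/(-10 + F))
(3968 - 514)/((1507 - 1*(-2184)) + v(67)) = (3968 - 514)/((1507 - 1*(-2184)) + (-29 + 67)/(-10 + 67)) = 3454/((1507 + 2184) + 38/57) = 3454/(3691 + (1/57)*38) = 3454/(3691 + ⅔) = 3454/(11075/3) = 3454*(3/11075) = 10362/11075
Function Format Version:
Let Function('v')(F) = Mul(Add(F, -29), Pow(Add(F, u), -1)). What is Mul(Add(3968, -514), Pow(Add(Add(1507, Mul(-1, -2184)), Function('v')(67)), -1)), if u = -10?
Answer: Rational(10362, 11075) ≈ 0.93562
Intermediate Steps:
Function('v')(F) = Mul(Pow(Add(-10, F), -1), Add(-29, F)) (Function('v')(F) = Mul(Add(F, -29), Pow(Add(F, -10), -1)) = Mul(Add(-29, F), Pow(Add(-10, F), -1)) = Mul(Pow(Add(-10, F), -1), Add(-29, F)))
Mul(Add(3968, -514), Pow(Add(Add(1507, Mul(-1, -2184)), Function('v')(67)), -1)) = Mul(Add(3968, -514), Pow(Add(Add(1507, Mul(-1, -2184)), Mul(Pow(Add(-10, 67), -1), Add(-29, 67))), -1)) = Mul(3454, Pow(Add(Add(1507, 2184), Mul(Pow(57, -1), 38)), -1)) = Mul(3454, Pow(Add(3691, Mul(Rational(1, 57), 38)), -1)) = Mul(3454, Pow(Add(3691, Rational(2, 3)), -1)) = Mul(3454, Pow(Rational(11075, 3), -1)) = Mul(3454, Rational(3, 11075)) = Rational(10362, 11075)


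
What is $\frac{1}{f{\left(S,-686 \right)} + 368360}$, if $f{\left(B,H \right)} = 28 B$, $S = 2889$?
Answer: $\frac{1}{449252} \approx 2.2259 \cdot 10^{-6}$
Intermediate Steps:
$\frac{1}{f{\left(S,-686 \right)} + 368360} = \frac{1}{28 \cdot 2889 + 368360} = \frac{1}{80892 + 368360} = \frac{1}{449252}$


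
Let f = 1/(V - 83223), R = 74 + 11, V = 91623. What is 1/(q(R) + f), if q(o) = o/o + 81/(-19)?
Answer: -159600/520781 ≈ -0.30646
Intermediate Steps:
R = 85
q(o) = -62/19 (q(o) = 1 + 81*(-1/19) = 1 - 81/19 = -62/19)
f = 1/8400 (f = 1/(91623 - 83223) = 1/8400 ≈ 0.00011905)
1/(q(R) + f) = 1/(-62/19 + 1/8400) = 1/(-520781/159600) = -159600/520781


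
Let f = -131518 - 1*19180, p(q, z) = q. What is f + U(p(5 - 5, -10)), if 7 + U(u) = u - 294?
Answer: -150999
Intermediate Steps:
U(u) = -301 + u (U(u) = -7 + (u - 294) = -7 + (-294 + u) = -301 + u)
f = -150698 (f = -131518 - 19180 = -150698)
f + U(p(5 - 5, -10)) = -150698 + (-301 + (5 - 5)) = -150698 + (-301 + 0) = -150698 - 301 = -150999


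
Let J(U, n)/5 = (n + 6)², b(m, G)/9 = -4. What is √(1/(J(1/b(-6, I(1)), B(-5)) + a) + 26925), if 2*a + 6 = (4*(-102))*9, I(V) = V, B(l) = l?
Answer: √90563743466/1834 ≈ 164.09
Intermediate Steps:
b(m, G) = -36 (b(m, G) = 9*(-4) = -36)
a = -1839 (a = -3 + ((4*(-102))*9)/2 = -3 + (-408*9)/2 = -3 + (½)*(-3672) = -3 - 1836 = -1839)
J(U, n) = 5*(6 + n)² (J(U, n) = 5*(n + 6)² = 5*(6 + n)²)
√(1/(J(1/b(-6, I(1)), B(-5)) + a) + 26925) = √(1/(5*(6 - 5)² - 1839) + 26925) = √(1/(5*1² - 1839) + 26925) = √(1/(5*1 - 1839) + 26925) = √(1/(5 - 1839) + 26925) = √(1/(-1834) + 26925) = √(-1/1834 + 26925) = √(49380449/1834) = √90563743466/1834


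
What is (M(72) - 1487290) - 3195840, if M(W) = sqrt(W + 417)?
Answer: -4683130 + sqrt(489) ≈ -4.6831e+6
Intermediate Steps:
M(W) = sqrt(417 + W)
(M(72) - 1487290) - 3195840 = (sqrt(417 + 72) - 1487290) - 3195840 = (sqrt(489) - 1487290) - 3195840 = (-1487290 + sqrt(489)) - 3195840 = -4683130 + sqrt(489)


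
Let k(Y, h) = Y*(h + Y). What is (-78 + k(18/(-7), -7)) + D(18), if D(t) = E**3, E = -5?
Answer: -8741/49 ≈ -178.39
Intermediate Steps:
k(Y, h) = Y*(Y + h)
D(t) = -125 (D(t) = (-5)**3 = -125)
(-78 + k(18/(-7), -7)) + D(18) = (-78 + (18/(-7))*(18/(-7) - 7)) - 125 = (-78 + (18*(-1/7))*(18*(-1/7) - 7)) - 125 = (-78 - 18*(-18/7 - 7)/7) - 125 = (-78 - 18/7*(-67/7)) - 125 = (-78 + 1206/49) - 125 = -2616/49 - 125 = -8741/49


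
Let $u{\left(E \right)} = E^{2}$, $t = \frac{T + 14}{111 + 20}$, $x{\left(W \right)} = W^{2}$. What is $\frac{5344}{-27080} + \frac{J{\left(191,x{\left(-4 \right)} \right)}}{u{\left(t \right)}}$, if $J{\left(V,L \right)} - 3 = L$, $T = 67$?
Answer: $\frac{1099326967}{22208985} \approx 49.499$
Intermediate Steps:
$J{\left(V,L \right)} = 3 + L$
$t = \frac{81}{131}$ ($t = \frac{67 + 14}{111 + 20} = \frac{81}{131} \approx 0.61832$)
$\frac{5344}{-27080} + \frac{J{\left(191,x{\left(-4 \right)} \right)}}{u{\left(t \right)}} = \frac{5344}{-27080} + \frac{3 + \left(-4\right)^{2}}{\left(\frac{81}{131}\right)^{2}} = 5344 \left(- \frac{1}{27080}\right) + \frac{3 + 16}{\frac{6561}{17161}} = - \frac{668}{3385} + 19 \cdot \frac{17161}{6561} = - \frac{668}{3385} + \frac{326059}{6561} = \frac{1099326967}{22208985}$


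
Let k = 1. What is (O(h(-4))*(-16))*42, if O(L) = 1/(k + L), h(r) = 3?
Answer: -168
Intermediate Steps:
O(L) = 1/(1 + L)
(O(h(-4))*(-16))*42 = (-16/(1 + 3))*42 = (-16/4)*42 = ((1/4)*(-16))*42 = -4*42 = -168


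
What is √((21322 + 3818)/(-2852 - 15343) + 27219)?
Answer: 11*√330968263/1213 ≈ 164.98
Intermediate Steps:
√((21322 + 3818)/(-2852 - 15343) + 27219) = √(25140/(-18195) + 27219) = √(25140*(-1/18195) + 27219) = √(-1676/1213 + 27219) = √(33014971/1213) = 11*√330968263/1213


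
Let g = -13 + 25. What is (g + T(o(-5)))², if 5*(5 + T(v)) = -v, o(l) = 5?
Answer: 36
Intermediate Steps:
T(v) = -5 - v/5 (T(v) = -5 + (-v)/5 = -5 - v/5)
g = 12
(g + T(o(-5)))² = (12 + (-5 - ⅕*5))² = (12 + (-5 - 1))² = (12 - 6)² = 6² = 36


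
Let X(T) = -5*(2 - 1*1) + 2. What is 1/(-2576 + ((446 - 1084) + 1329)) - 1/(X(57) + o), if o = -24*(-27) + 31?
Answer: -197/98020 ≈ -0.0020098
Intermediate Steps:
X(T) = -3 (X(T) = -5*(2 - 1) + 2 = -5*1 + 2 = -5 + 2 = -3)
o = 679 (o = 648 + 31 = 679)
1/(-2576 + ((446 - 1084) + 1329)) - 1/(X(57) + o) = 1/(-2576 + ((446 - 1084) + 1329)) - 1/(-3 + 679) = 1/(-2576 + (-638 + 1329)) - 1/676 = 1/(-2576 + 691) - 1*1/676 = 1/(-1885) - 1/676 = -1/1885 - 1/676 = -197/98020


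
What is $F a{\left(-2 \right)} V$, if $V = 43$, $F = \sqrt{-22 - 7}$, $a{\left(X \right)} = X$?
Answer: $- 86 i \sqrt{29} \approx - 463.12 i$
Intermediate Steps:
$F = i \sqrt{29}$ ($F = \sqrt{-29} = i \sqrt{29} \approx 5.3852 i$)
$F a{\left(-2 \right)} V = i \sqrt{29} \left(-2\right) 43 = - 2 i \sqrt{29} \cdot 43 = - 86 i \sqrt{29}$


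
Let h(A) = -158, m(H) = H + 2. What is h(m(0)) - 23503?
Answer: -23661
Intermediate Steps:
m(H) = 2 + H
h(m(0)) - 23503 = -158 - 23503 = -23661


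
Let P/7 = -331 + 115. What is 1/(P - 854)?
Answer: -1/2366 ≈ -0.00042265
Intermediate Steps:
P = -1512 (P = 7*(-331 + 115) = 7*(-216) = -1512)
1/(P - 854) = 1/(-1512 - 854) = 1/(-2366) = -1/2366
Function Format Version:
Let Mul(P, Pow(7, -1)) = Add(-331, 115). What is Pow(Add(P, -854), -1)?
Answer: Rational(-1, 2366) ≈ -0.00042265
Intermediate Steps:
P = -1512 (P = Mul(7, Add(-331, 115)) = Mul(7, -216) = -1512)
Pow(Add(P, -854), -1) = Pow(Add(-1512, -854), -1) = Pow(-2366, -1) = Rational(-1, 2366)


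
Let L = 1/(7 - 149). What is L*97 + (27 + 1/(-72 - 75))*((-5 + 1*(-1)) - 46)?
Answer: -29313971/20874 ≈ -1404.3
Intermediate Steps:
L = -1/142 (L = 1/(-142) = -1/142 ≈ -0.0070423)
L*97 + (27 + 1/(-72 - 75))*((-5 + 1*(-1)) - 46) = -1/142*97 + (27 + 1/(-72 - 75))*((-5 + 1*(-1)) - 46) = -97/142 + (27 + 1/(-147))*((-5 - 1) - 46) = -97/142 + (27 - 1/147)*(-6 - 46) = -97/142 + (3968/147)*(-52) = -97/142 - 206336/147 = -29313971/20874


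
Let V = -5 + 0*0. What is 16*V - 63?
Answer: -143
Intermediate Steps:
V = -5 (V = -5 + 0 = -5)
16*V - 63 = 16*(-5) - 63 = -80 - 63 = -143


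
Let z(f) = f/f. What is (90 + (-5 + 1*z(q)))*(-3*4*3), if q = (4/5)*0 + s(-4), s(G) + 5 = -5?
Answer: -3096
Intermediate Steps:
s(G) = -10 (s(G) = -5 - 5 = -10)
q = -10 (q = (4/5)*0 - 10 = (4*(⅕))*0 - 10 = (⅘)*0 - 10 = 0 - 10 = -10)
z(f) = 1
(90 + (-5 + 1*z(q)))*(-3*4*3) = (90 + (-5 + 1*1))*(-3*4*3) = (90 + (-5 + 1))*(-12*3) = (90 - 4)*(-36) = 86*(-36) = -3096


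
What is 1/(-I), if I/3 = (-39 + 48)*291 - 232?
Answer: -1/7161 ≈ -0.00013965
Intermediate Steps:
I = 7161 (I = 3*((-39 + 48)*291 - 232) = 3*(9*291 - 232) = 3*(2619 - 232) = 3*2387 = 7161)
1/(-I) = 1/(-1*7161) = 1/(-7161) = -1/7161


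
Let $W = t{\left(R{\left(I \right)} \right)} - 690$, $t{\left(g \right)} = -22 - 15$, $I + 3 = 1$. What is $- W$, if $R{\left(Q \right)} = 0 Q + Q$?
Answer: $727$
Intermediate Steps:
$I = -2$ ($I = -3 + 1 = -2$)
$R{\left(Q \right)} = Q$ ($R{\left(Q \right)} = 0 + Q = Q$)
$t{\left(g \right)} = -37$
$W = -727$ ($W = -37 - 690 = -727$)
$- W = \left(-1\right) \left(-727\right) = 727$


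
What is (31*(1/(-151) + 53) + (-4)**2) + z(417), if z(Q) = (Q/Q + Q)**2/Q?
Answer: 130832650/62967 ≈ 2077.8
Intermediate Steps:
z(Q) = (1 + Q)**2/Q
(31*(1/(-151) + 53) + (-4)**2) + z(417) = (31*(1/(-151) + 53) + (-4)**2) + (1 + 417)**2/417 = (31*(-1/151 + 53) + 16) + (1/417)*418**2 = (31*(8002/151) + 16) + (1/417)*174724 = (248062/151 + 16) + 174724/417 = 250478/151 + 174724/417 = 130832650/62967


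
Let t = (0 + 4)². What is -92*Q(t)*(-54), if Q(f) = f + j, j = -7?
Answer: 44712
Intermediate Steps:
t = 16 (t = 4² = 16)
Q(f) = -7 + f (Q(f) = f - 7 = -7 + f)
-92*Q(t)*(-54) = -92*(-7 + 16)*(-54) = -92*9*(-54) = -828*(-54) = 44712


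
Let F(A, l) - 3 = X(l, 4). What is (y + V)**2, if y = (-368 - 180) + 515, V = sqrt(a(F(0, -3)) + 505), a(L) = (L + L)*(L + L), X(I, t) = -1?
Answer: (33 - sqrt(521))**2 ≈ 103.52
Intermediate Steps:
F(A, l) = 2 (F(A, l) = 3 - 1 = 2)
a(L) = 4*L**2 (a(L) = (2*L)*(2*L) = 4*L**2)
V = sqrt(521) (V = sqrt(4*2**2 + 505) = sqrt(4*4 + 505) = sqrt(16 + 505) = sqrt(521) ≈ 22.825)
y = -33 (y = -548 + 515 = -33)
(y + V)**2 = (-33 + sqrt(521))**2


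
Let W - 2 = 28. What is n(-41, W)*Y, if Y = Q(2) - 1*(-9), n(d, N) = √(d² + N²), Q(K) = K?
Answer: 11*√2581 ≈ 558.84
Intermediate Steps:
W = 30 (W = 2 + 28 = 30)
n(d, N) = √(N² + d²)
Y = 11 (Y = 2 - 1*(-9) = 2 + 9 = 11)
n(-41, W)*Y = √(30² + (-41)²)*11 = √(900 + 1681)*11 = √2581*11 = 11*√2581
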